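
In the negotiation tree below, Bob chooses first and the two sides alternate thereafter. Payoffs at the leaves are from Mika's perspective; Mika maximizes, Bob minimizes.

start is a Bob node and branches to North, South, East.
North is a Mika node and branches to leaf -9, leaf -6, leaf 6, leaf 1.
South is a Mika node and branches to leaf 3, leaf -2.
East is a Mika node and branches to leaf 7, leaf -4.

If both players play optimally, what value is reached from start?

North (Mika): max(-9, -6, 6, 1) = 6
South (Mika): max(3, -2) = 3
East (Mika): max(7, -4) = 7
start (Bob): min(6, 3, 7) = 3

3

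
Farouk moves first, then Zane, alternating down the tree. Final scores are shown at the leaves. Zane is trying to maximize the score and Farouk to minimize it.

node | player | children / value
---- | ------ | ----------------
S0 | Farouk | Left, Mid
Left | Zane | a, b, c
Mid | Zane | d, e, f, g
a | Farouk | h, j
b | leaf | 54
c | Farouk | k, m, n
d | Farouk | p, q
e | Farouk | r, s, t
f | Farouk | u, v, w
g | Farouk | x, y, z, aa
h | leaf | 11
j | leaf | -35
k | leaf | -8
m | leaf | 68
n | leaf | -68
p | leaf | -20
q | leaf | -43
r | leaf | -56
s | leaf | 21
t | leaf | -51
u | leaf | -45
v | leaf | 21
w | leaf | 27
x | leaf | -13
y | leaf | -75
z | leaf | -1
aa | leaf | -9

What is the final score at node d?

d (Farouk): min(-20, -43) = -43

-43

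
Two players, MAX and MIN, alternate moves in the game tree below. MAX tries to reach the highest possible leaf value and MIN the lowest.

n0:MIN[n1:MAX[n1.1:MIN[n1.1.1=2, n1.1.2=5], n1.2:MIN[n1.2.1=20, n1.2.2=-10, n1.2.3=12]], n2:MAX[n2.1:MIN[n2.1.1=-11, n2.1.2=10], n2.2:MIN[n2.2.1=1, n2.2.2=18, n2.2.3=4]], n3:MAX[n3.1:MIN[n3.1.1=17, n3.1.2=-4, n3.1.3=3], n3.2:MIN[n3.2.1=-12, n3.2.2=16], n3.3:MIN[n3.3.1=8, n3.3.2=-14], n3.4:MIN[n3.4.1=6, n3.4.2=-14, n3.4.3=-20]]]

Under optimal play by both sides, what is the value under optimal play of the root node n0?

n1.1 (MIN): min(2, 5) = 2
n1.2 (MIN): min(20, -10, 12) = -10
n1 (MAX): max(2, -10) = 2
n2.1 (MIN): min(-11, 10) = -11
n2.2 (MIN): min(1, 18, 4) = 1
n2 (MAX): max(-11, 1) = 1
n3.1 (MIN): min(17, -4, 3) = -4
n3.2 (MIN): min(-12, 16) = -12
n3.3 (MIN): min(8, -14) = -14
n3.4 (MIN): min(6, -14, -20) = -20
n3 (MAX): max(-4, -12, -14, -20) = -4
n0 (MIN): min(2, 1, -4) = -4

-4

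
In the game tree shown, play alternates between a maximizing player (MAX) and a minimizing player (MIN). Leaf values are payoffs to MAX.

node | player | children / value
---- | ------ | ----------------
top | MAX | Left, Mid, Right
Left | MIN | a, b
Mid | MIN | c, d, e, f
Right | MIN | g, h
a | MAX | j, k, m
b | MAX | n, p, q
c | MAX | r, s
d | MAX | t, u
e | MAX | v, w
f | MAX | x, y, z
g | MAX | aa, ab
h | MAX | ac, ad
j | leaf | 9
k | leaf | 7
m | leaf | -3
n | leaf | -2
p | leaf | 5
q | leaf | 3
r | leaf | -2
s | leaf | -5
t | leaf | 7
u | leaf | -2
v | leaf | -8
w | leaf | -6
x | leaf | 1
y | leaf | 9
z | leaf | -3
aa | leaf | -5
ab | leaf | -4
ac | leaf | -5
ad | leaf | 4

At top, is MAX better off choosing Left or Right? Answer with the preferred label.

Left

a (MAX): max(9, 7, -3) = 9
b (MAX): max(-2, 5, 3) = 5
Left (MIN): min(9, 5) = 5
g (MAX): max(-5, -4) = -4
h (MAX): max(-5, 4) = 4
Right (MIN): min(-4, 4) = -4
MAX prefers the higher value; Left=5, Right=-4. Left is better since 5 > -4.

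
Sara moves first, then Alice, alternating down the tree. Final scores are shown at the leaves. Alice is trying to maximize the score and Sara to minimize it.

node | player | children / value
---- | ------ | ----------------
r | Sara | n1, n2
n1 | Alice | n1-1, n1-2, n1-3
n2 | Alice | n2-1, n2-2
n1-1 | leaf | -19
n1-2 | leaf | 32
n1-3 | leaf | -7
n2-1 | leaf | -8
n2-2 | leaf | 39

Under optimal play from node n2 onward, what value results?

n2 (Alice): max(-8, 39) = 39

39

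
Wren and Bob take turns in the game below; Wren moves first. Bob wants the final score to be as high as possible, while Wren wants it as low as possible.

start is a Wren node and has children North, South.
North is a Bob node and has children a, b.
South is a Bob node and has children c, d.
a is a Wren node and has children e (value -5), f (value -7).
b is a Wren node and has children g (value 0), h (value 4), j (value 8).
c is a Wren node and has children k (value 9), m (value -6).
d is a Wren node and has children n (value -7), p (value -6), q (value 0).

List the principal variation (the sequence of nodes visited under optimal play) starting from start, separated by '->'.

start -> South -> c -> m

a (Wren): min(-5, -7) = -7
b (Wren): min(0, 4, 8) = 0
North (Bob): max(-7, 0) = 0
c (Wren): min(9, -6) = -6
d (Wren): min(-7, -6, 0) = -7
South (Bob): max(-6, -7) = -6
start (Wren): min(0, -6) = -6
At start, Wren picks South (lowest: -6).
At South, Bob picks c (highest: -6).
At c, Wren picks m (lowest: -6).
Terminal value -6.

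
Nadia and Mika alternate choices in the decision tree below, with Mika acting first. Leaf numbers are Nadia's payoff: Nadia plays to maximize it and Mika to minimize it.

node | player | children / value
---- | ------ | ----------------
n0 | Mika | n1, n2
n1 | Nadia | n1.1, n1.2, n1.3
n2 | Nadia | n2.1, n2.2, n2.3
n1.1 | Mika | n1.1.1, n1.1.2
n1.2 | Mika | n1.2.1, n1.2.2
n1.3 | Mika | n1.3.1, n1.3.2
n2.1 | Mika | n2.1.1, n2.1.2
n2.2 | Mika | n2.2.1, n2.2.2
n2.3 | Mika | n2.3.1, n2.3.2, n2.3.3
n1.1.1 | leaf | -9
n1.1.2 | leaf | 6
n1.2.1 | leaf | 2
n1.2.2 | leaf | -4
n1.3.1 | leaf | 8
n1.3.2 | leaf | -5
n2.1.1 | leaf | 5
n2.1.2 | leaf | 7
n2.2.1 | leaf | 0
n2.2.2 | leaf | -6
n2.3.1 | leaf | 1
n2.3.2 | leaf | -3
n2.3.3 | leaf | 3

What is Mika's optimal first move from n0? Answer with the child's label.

n1

n1.1 (Mika): min(-9, 6) = -9
n1.2 (Mika): min(2, -4) = -4
n1.3 (Mika): min(8, -5) = -5
n1 (Nadia): max(-9, -4, -5) = -4
n2.1 (Mika): min(5, 7) = 5
n2.2 (Mika): min(0, -6) = -6
n2.3 (Mika): min(1, -3, 3) = -3
n2 (Nadia): max(5, -6, -3) = 5
n0 (Mika): min(-4, 5) = -4
Mika at n0 wants the lowest of {n1=-4, n2=5}, so chooses n1.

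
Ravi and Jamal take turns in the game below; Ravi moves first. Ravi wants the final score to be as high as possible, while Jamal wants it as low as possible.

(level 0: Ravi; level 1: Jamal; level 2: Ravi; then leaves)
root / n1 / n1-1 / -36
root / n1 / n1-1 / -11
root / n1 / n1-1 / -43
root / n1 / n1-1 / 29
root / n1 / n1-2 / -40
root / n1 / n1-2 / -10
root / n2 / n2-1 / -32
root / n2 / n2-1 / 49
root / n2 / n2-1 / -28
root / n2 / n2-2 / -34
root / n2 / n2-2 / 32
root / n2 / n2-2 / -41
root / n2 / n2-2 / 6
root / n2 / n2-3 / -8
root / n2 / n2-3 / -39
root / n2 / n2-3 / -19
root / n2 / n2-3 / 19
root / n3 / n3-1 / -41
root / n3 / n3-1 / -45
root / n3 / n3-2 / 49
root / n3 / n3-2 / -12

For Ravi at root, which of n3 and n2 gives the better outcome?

n2

n3-1 (Ravi): max(-41, -45) = -41
n3-2 (Ravi): max(49, -12) = 49
n3 (Jamal): min(-41, 49) = -41
n2-1 (Ravi): max(-32, 49, -28) = 49
n2-2 (Ravi): max(-34, 32, -41, 6) = 32
n2-3 (Ravi): max(-8, -39, -19, 19) = 19
n2 (Jamal): min(49, 32, 19) = 19
Ravi prefers the higher value; n3=-41, n2=19. n2 is better since 19 > -41.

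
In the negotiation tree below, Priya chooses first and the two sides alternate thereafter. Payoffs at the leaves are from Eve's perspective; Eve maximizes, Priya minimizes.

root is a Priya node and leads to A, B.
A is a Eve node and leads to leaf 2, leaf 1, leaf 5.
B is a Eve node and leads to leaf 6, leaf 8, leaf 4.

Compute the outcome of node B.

B (Eve): max(6, 8, 4) = 8

8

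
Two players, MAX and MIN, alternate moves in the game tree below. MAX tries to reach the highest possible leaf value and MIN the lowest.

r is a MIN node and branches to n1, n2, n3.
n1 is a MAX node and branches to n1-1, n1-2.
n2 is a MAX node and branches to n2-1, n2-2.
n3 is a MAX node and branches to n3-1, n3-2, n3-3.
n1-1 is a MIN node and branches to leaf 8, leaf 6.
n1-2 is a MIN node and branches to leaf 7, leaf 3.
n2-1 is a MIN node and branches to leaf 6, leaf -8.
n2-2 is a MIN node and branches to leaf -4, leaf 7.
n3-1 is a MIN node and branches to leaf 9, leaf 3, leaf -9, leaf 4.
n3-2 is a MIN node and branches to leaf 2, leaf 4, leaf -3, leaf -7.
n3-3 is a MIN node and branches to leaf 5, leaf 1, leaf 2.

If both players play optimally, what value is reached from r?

n1-1 (MIN): min(8, 6) = 6
n1-2 (MIN): min(7, 3) = 3
n1 (MAX): max(6, 3) = 6
n2-1 (MIN): min(6, -8) = -8
n2-2 (MIN): min(-4, 7) = -4
n2 (MAX): max(-8, -4) = -4
n3-1 (MIN): min(9, 3, -9, 4) = -9
n3-2 (MIN): min(2, 4, -3, -7) = -7
n3-3 (MIN): min(5, 1, 2) = 1
n3 (MAX): max(-9, -7, 1) = 1
r (MIN): min(6, -4, 1) = -4

-4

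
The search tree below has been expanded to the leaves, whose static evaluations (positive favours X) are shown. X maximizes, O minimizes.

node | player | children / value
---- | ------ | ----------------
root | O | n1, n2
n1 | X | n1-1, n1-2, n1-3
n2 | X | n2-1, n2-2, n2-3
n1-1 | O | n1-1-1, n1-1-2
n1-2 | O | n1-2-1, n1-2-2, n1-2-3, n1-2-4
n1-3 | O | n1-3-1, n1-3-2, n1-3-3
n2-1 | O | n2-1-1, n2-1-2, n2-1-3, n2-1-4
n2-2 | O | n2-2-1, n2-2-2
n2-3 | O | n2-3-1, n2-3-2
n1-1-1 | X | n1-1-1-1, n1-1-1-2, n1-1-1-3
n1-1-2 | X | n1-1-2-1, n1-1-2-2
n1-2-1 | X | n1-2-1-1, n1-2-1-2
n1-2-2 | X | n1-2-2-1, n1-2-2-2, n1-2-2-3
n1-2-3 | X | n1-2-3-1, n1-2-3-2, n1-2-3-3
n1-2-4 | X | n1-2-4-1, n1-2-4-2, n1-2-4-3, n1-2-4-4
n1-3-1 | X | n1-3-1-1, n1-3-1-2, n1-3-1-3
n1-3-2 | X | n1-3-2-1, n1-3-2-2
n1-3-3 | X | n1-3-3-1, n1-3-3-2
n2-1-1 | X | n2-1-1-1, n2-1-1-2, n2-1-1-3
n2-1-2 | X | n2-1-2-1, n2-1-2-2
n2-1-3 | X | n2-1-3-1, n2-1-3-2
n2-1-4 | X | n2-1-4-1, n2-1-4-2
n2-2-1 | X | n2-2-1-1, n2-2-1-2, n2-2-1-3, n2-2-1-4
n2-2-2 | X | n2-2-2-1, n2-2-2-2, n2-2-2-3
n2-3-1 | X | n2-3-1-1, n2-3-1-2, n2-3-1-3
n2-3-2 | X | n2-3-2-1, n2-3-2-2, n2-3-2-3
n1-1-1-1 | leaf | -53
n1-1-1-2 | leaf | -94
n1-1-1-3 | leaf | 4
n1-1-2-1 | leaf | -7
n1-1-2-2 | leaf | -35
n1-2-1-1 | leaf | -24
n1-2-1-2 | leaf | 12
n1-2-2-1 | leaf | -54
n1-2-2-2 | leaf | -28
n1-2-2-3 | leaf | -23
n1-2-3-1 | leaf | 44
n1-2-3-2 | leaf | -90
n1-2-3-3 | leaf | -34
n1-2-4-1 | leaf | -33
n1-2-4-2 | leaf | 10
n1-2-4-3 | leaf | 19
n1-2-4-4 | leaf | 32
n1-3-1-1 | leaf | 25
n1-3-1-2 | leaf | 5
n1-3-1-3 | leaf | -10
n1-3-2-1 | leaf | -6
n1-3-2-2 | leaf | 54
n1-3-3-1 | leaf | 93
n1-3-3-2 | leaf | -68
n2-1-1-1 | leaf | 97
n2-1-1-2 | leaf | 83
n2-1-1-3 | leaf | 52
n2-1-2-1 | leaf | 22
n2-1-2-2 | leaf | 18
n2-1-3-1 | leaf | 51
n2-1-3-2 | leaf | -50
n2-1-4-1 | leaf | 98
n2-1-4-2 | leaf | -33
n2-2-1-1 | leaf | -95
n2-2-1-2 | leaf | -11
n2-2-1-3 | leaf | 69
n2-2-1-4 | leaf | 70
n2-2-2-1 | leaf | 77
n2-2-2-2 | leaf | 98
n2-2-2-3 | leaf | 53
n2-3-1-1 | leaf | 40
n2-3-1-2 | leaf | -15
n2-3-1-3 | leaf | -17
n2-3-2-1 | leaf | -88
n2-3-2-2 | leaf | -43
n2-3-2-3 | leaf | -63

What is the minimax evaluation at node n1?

25

n1-1-1 (X): max(-53, -94, 4) = 4
n1-1-2 (X): max(-7, -35) = -7
n1-1 (O): min(4, -7) = -7
n1-2-1 (X): max(-24, 12) = 12
n1-2-2 (X): max(-54, -28, -23) = -23
n1-2-3 (X): max(44, -90, -34) = 44
n1-2-4 (X): max(-33, 10, 19, 32) = 32
n1-2 (O): min(12, -23, 44, 32) = -23
n1-3-1 (X): max(25, 5, -10) = 25
n1-3-2 (X): max(-6, 54) = 54
n1-3-3 (X): max(93, -68) = 93
n1-3 (O): min(25, 54, 93) = 25
n1 (X): max(-7, -23, 25) = 25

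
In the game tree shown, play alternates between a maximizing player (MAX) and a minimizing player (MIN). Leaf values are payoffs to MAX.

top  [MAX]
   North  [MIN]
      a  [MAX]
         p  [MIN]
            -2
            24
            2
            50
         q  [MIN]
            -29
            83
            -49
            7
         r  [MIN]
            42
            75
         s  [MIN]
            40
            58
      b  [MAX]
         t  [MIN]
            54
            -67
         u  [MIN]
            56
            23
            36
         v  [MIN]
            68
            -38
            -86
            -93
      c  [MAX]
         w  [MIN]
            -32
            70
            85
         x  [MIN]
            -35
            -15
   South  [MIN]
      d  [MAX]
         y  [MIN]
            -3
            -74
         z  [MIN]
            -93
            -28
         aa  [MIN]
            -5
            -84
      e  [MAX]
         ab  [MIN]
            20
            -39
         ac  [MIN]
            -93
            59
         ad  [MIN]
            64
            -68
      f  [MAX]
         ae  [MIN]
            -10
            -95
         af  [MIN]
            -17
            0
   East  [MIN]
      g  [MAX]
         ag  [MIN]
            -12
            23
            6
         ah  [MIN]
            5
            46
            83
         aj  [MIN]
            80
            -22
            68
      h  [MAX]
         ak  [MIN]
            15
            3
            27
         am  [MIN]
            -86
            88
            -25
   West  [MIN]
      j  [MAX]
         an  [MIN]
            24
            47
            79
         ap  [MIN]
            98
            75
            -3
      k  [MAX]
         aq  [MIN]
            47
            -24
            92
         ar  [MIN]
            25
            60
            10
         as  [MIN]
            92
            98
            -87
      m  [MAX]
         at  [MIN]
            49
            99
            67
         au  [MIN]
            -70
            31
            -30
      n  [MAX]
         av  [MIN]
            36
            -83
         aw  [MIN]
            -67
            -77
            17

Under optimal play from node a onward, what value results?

p (MIN): min(-2, 24, 2, 50) = -2
q (MIN): min(-29, 83, -49, 7) = -49
r (MIN): min(42, 75) = 42
s (MIN): min(40, 58) = 40
a (MAX): max(-2, -49, 42, 40) = 42

42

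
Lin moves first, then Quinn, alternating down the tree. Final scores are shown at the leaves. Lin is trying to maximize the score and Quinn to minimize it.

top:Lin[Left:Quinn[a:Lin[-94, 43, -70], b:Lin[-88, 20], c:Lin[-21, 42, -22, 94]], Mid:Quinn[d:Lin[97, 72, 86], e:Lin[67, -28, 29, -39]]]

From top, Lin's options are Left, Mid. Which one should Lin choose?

a (Lin): max(-94, 43, -70) = 43
b (Lin): max(-88, 20) = 20
c (Lin): max(-21, 42, -22, 94) = 94
Left (Quinn): min(43, 20, 94) = 20
d (Lin): max(97, 72, 86) = 97
e (Lin): max(67, -28, 29, -39) = 67
Mid (Quinn): min(97, 67) = 67
top (Lin): max(20, 67) = 67
Lin at top wants the highest of {Left=20, Mid=67}, so chooses Mid.

Mid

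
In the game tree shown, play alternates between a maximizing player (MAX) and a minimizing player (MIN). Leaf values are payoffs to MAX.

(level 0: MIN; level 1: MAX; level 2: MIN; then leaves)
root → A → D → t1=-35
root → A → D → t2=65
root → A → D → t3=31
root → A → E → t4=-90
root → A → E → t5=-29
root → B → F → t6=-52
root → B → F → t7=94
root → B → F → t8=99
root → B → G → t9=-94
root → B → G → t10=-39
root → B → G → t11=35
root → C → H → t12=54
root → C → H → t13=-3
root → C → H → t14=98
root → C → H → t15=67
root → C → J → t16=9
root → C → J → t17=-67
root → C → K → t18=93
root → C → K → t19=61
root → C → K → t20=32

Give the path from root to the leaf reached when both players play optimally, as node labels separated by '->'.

D (MIN): min(-35, 65, 31) = -35
E (MIN): min(-90, -29) = -90
A (MAX): max(-35, -90) = -35
F (MIN): min(-52, 94, 99) = -52
G (MIN): min(-94, -39, 35) = -94
B (MAX): max(-52, -94) = -52
H (MIN): min(54, -3, 98, 67) = -3
J (MIN): min(9, -67) = -67
K (MIN): min(93, 61, 32) = 32
C (MAX): max(-3, -67, 32) = 32
root (MIN): min(-35, -52, 32) = -52
At root, MIN picks B (lowest: -52).
At B, MAX picks F (highest: -52).
At F, MIN picks t6 (lowest: -52).
Terminal value -52.

root -> B -> F -> t6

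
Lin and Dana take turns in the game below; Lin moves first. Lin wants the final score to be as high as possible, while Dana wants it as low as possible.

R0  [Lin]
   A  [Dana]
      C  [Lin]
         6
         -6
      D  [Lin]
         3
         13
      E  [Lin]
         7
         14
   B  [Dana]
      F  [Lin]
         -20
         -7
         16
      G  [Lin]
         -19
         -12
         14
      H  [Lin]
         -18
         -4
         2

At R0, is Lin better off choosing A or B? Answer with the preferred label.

C (Lin): max(6, -6) = 6
D (Lin): max(3, 13) = 13
E (Lin): max(7, 14) = 14
A (Dana): min(6, 13, 14) = 6
F (Lin): max(-20, -7, 16) = 16
G (Lin): max(-19, -12, 14) = 14
H (Lin): max(-18, -4, 2) = 2
B (Dana): min(16, 14, 2) = 2
Lin prefers the higher value; A=6, B=2. A is better since 6 > 2.

A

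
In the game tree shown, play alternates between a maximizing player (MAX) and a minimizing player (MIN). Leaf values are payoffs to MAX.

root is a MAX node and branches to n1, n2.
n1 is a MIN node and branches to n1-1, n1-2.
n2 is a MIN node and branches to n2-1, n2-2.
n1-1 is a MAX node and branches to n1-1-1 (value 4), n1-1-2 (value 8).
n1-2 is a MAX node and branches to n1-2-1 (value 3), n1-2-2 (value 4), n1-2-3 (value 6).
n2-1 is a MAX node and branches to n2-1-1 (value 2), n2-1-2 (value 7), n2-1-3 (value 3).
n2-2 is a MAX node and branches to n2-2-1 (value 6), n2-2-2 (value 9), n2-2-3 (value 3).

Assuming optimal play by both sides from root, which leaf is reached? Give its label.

n1-1 (MAX): max(4, 8) = 8
n1-2 (MAX): max(3, 4, 6) = 6
n1 (MIN): min(8, 6) = 6
n2-1 (MAX): max(2, 7, 3) = 7
n2-2 (MAX): max(6, 9, 3) = 9
n2 (MIN): min(7, 9) = 7
root (MAX): max(6, 7) = 7
At root, MAX picks n2 (highest: 7).
At n2, MIN picks n2-1 (lowest: 7).
At n2-1, MAX picks n2-1-2 (highest: 7).
Terminal value 7.

n2-1-2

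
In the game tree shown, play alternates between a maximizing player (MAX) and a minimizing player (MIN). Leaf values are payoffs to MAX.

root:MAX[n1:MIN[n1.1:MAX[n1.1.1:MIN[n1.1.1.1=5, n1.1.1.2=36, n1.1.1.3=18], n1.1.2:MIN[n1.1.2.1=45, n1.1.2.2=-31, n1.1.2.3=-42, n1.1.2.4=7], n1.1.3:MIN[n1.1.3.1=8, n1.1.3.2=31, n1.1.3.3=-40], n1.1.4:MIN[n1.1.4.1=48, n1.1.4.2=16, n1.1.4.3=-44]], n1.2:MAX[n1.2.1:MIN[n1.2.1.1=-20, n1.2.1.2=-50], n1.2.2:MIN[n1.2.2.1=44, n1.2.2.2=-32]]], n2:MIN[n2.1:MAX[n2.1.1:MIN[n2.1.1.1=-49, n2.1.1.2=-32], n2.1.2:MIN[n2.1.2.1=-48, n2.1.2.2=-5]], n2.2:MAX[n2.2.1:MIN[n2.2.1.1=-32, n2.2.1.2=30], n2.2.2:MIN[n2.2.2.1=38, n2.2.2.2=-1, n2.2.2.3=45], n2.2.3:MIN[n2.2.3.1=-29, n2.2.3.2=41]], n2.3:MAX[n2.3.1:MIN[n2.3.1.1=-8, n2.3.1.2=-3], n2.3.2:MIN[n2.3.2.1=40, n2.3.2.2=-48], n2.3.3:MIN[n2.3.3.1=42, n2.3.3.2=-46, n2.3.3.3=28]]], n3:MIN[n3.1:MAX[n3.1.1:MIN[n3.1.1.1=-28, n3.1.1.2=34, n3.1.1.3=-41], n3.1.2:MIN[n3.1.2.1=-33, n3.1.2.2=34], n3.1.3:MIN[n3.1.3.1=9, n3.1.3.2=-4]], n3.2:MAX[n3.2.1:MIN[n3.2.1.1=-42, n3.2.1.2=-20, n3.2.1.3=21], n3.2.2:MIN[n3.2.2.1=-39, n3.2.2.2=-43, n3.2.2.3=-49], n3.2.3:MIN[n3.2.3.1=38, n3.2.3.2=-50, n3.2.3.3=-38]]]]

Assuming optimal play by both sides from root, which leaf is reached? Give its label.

n1.1.1 (MIN): min(5, 36, 18) = 5
n1.1.2 (MIN): min(45, -31, -42, 7) = -42
n1.1.3 (MIN): min(8, 31, -40) = -40
n1.1.4 (MIN): min(48, 16, -44) = -44
n1.1 (MAX): max(5, -42, -40, -44) = 5
n1.2.1 (MIN): min(-20, -50) = -50
n1.2.2 (MIN): min(44, -32) = -32
n1.2 (MAX): max(-50, -32) = -32
n1 (MIN): min(5, -32) = -32
n2.1.1 (MIN): min(-49, -32) = -49
n2.1.2 (MIN): min(-48, -5) = -48
n2.1 (MAX): max(-49, -48) = -48
n2.2.1 (MIN): min(-32, 30) = -32
n2.2.2 (MIN): min(38, -1, 45) = -1
n2.2.3 (MIN): min(-29, 41) = -29
n2.2 (MAX): max(-32, -1, -29) = -1
n2.3.1 (MIN): min(-8, -3) = -8
n2.3.2 (MIN): min(40, -48) = -48
n2.3.3 (MIN): min(42, -46, 28) = -46
n2.3 (MAX): max(-8, -48, -46) = -8
n2 (MIN): min(-48, -1, -8) = -48
n3.1.1 (MIN): min(-28, 34, -41) = -41
n3.1.2 (MIN): min(-33, 34) = -33
n3.1.3 (MIN): min(9, -4) = -4
n3.1 (MAX): max(-41, -33, -4) = -4
n3.2.1 (MIN): min(-42, -20, 21) = -42
n3.2.2 (MIN): min(-39, -43, -49) = -49
n3.2.3 (MIN): min(38, -50, -38) = -50
n3.2 (MAX): max(-42, -49, -50) = -42
n3 (MIN): min(-4, -42) = -42
root (MAX): max(-32, -48, -42) = -32
At root, MAX picks n1 (highest: -32).
At n1, MIN picks n1.2 (lowest: -32).
At n1.2, MAX picks n1.2.2 (highest: -32).
At n1.2.2, MIN picks n1.2.2.2 (lowest: -32).
Terminal value -32.

n1.2.2.2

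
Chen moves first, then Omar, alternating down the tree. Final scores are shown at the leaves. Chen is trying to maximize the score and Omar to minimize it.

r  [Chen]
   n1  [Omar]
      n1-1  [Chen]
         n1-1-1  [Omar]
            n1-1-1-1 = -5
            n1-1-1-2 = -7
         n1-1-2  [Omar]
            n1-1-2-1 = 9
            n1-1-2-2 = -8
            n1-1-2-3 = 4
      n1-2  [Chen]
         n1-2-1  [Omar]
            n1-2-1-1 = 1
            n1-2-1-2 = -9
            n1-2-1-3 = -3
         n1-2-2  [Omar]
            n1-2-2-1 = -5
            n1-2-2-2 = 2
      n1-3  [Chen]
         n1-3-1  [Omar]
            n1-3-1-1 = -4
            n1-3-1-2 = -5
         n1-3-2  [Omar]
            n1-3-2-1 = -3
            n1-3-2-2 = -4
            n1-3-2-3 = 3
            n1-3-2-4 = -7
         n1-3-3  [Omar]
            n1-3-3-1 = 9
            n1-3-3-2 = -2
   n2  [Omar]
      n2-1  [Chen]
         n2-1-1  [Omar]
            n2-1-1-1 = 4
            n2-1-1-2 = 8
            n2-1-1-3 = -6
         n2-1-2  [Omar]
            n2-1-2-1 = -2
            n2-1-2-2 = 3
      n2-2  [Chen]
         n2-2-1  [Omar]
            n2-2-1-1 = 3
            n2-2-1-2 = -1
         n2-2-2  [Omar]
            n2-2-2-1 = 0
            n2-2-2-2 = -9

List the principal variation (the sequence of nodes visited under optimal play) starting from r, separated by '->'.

r -> n2 -> n2-1 -> n2-1-2 -> n2-1-2-1

n1-1-1 (Omar): min(-5, -7) = -7
n1-1-2 (Omar): min(9, -8, 4) = -8
n1-1 (Chen): max(-7, -8) = -7
n1-2-1 (Omar): min(1, -9, -3) = -9
n1-2-2 (Omar): min(-5, 2) = -5
n1-2 (Chen): max(-9, -5) = -5
n1-3-1 (Omar): min(-4, -5) = -5
n1-3-2 (Omar): min(-3, -4, 3, -7) = -7
n1-3-3 (Omar): min(9, -2) = -2
n1-3 (Chen): max(-5, -7, -2) = -2
n1 (Omar): min(-7, -5, -2) = -7
n2-1-1 (Omar): min(4, 8, -6) = -6
n2-1-2 (Omar): min(-2, 3) = -2
n2-1 (Chen): max(-6, -2) = -2
n2-2-1 (Omar): min(3, -1) = -1
n2-2-2 (Omar): min(0, -9) = -9
n2-2 (Chen): max(-1, -9) = -1
n2 (Omar): min(-2, -1) = -2
r (Chen): max(-7, -2) = -2
At r, Chen picks n2 (highest: -2).
At n2, Omar picks n2-1 (lowest: -2).
At n2-1, Chen picks n2-1-2 (highest: -2).
At n2-1-2, Omar picks n2-1-2-1 (lowest: -2).
Terminal value -2.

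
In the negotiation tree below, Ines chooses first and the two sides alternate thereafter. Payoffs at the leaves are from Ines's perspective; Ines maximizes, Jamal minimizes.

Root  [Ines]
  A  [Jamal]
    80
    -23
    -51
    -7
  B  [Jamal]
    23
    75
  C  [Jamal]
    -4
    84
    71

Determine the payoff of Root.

A (Jamal): min(80, -23, -51, -7) = -51
B (Jamal): min(23, 75) = 23
C (Jamal): min(-4, 84, 71) = -4
Root (Ines): max(-51, 23, -4) = 23

23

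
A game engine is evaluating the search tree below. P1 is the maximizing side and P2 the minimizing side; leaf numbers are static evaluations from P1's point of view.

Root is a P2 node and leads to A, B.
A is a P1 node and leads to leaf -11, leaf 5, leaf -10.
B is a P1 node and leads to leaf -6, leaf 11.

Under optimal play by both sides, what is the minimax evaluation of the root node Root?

5

A (P1): max(-11, 5, -10) = 5
B (P1): max(-6, 11) = 11
Root (P2): min(5, 11) = 5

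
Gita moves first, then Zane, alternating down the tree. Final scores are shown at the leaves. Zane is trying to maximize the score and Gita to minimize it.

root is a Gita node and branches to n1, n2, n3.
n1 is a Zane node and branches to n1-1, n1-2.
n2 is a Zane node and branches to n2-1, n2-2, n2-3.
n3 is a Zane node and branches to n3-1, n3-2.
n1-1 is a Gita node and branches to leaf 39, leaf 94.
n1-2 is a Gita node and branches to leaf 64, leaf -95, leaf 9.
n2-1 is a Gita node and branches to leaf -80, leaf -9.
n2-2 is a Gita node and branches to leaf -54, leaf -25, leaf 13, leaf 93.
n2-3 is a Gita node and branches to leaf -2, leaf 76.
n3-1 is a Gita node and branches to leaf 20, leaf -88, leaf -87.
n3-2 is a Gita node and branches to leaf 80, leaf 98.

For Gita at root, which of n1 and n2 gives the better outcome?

n1-1 (Gita): min(39, 94) = 39
n1-2 (Gita): min(64, -95, 9) = -95
n1 (Zane): max(39, -95) = 39
n2-1 (Gita): min(-80, -9) = -80
n2-2 (Gita): min(-54, -25, 13, 93) = -54
n2-3 (Gita): min(-2, 76) = -2
n2 (Zane): max(-80, -54, -2) = -2
Gita prefers the lower value; n1=39, n2=-2. n2 is better since -2 < 39.

n2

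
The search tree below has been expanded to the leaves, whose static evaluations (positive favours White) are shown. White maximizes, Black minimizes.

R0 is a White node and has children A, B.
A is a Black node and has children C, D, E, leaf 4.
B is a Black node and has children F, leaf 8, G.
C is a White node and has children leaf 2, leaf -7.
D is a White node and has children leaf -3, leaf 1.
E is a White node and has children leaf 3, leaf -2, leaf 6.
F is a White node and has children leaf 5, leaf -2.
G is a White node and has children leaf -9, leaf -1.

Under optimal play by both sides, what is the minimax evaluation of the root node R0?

1

C (White): max(2, -7) = 2
D (White): max(-3, 1) = 1
E (White): max(3, -2, 6) = 6
A (Black): min(2, 1, 6, 4) = 1
F (White): max(5, -2) = 5
G (White): max(-9, -1) = -1
B (Black): min(5, 8, -1) = -1
R0 (White): max(1, -1) = 1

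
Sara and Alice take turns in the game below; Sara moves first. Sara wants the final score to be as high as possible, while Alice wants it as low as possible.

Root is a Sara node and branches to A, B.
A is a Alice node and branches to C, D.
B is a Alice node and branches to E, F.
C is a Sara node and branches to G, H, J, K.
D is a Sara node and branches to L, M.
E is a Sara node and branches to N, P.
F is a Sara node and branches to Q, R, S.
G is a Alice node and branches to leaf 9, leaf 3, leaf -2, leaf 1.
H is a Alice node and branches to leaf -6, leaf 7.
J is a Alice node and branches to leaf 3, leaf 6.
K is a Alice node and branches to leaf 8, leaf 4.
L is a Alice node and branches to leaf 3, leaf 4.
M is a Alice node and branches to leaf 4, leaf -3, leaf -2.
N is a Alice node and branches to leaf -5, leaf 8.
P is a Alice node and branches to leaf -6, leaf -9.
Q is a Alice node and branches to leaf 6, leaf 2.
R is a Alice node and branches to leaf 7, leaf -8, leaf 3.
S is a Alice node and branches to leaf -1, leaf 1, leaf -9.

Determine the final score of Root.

G (Alice): min(9, 3, -2, 1) = -2
H (Alice): min(-6, 7) = -6
J (Alice): min(3, 6) = 3
K (Alice): min(8, 4) = 4
C (Sara): max(-2, -6, 3, 4) = 4
L (Alice): min(3, 4) = 3
M (Alice): min(4, -3, -2) = -3
D (Sara): max(3, -3) = 3
A (Alice): min(4, 3) = 3
N (Alice): min(-5, 8) = -5
P (Alice): min(-6, -9) = -9
E (Sara): max(-5, -9) = -5
Q (Alice): min(6, 2) = 2
R (Alice): min(7, -8, 3) = -8
S (Alice): min(-1, 1, -9) = -9
F (Sara): max(2, -8, -9) = 2
B (Alice): min(-5, 2) = -5
Root (Sara): max(3, -5) = 3

3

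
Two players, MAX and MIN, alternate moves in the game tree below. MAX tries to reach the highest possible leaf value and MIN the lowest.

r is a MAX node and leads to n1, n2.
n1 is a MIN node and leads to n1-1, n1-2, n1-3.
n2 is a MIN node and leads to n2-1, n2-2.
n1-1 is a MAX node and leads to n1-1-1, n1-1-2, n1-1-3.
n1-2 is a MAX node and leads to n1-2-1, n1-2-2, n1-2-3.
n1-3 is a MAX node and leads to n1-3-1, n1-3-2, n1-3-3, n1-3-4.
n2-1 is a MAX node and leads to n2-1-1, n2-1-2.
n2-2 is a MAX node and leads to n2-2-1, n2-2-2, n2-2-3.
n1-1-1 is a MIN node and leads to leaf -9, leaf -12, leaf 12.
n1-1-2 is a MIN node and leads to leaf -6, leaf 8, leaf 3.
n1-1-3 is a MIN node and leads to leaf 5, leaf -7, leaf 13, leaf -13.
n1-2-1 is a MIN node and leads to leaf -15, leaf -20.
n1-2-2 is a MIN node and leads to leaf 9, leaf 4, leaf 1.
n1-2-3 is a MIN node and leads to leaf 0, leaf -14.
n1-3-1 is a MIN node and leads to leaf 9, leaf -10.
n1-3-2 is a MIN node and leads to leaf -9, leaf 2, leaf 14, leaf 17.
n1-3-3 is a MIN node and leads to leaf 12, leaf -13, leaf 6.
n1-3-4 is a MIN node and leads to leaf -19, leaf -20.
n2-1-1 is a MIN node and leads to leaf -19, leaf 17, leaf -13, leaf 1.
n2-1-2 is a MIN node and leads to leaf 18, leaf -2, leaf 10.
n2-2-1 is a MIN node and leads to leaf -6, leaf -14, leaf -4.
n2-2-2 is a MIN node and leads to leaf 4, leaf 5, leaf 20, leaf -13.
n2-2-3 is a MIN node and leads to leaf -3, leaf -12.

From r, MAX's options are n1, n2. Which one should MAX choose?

n1

n1-1-1 (MIN): min(-9, -12, 12) = -12
n1-1-2 (MIN): min(-6, 8, 3) = -6
n1-1-3 (MIN): min(5, -7, 13, -13) = -13
n1-1 (MAX): max(-12, -6, -13) = -6
n1-2-1 (MIN): min(-15, -20) = -20
n1-2-2 (MIN): min(9, 4, 1) = 1
n1-2-3 (MIN): min(0, -14) = -14
n1-2 (MAX): max(-20, 1, -14) = 1
n1-3-1 (MIN): min(9, -10) = -10
n1-3-2 (MIN): min(-9, 2, 14, 17) = -9
n1-3-3 (MIN): min(12, -13, 6) = -13
n1-3-4 (MIN): min(-19, -20) = -20
n1-3 (MAX): max(-10, -9, -13, -20) = -9
n1 (MIN): min(-6, 1, -9) = -9
n2-1-1 (MIN): min(-19, 17, -13, 1) = -19
n2-1-2 (MIN): min(18, -2, 10) = -2
n2-1 (MAX): max(-19, -2) = -2
n2-2-1 (MIN): min(-6, -14, -4) = -14
n2-2-2 (MIN): min(4, 5, 20, -13) = -13
n2-2-3 (MIN): min(-3, -12) = -12
n2-2 (MAX): max(-14, -13, -12) = -12
n2 (MIN): min(-2, -12) = -12
r (MAX): max(-9, -12) = -9
MAX at r wants the highest of {n1=-9, n2=-12}, so chooses n1.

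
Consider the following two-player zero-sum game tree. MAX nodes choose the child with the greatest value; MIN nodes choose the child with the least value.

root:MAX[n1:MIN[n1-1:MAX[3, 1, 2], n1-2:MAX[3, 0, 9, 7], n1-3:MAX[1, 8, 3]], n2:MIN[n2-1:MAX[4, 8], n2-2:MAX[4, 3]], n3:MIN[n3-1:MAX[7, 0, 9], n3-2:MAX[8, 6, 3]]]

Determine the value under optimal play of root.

n1-1 (MAX): max(3, 1, 2) = 3
n1-2 (MAX): max(3, 0, 9, 7) = 9
n1-3 (MAX): max(1, 8, 3) = 8
n1 (MIN): min(3, 9, 8) = 3
n2-1 (MAX): max(4, 8) = 8
n2-2 (MAX): max(4, 3) = 4
n2 (MIN): min(8, 4) = 4
n3-1 (MAX): max(7, 0, 9) = 9
n3-2 (MAX): max(8, 6, 3) = 8
n3 (MIN): min(9, 8) = 8
root (MAX): max(3, 4, 8) = 8

8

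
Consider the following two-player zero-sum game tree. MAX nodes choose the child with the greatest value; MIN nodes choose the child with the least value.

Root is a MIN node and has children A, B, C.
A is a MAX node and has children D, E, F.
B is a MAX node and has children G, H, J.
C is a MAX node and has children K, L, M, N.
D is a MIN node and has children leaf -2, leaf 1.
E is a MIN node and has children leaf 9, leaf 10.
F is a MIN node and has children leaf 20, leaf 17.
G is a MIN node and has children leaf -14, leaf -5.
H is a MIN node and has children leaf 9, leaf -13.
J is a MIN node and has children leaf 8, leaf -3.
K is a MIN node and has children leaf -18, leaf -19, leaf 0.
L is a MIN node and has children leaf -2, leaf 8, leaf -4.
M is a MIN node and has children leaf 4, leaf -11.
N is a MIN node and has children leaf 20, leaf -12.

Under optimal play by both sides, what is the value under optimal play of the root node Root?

-4

D (MIN): min(-2, 1) = -2
E (MIN): min(9, 10) = 9
F (MIN): min(20, 17) = 17
A (MAX): max(-2, 9, 17) = 17
G (MIN): min(-14, -5) = -14
H (MIN): min(9, -13) = -13
J (MIN): min(8, -3) = -3
B (MAX): max(-14, -13, -3) = -3
K (MIN): min(-18, -19, 0) = -19
L (MIN): min(-2, 8, -4) = -4
M (MIN): min(4, -11) = -11
N (MIN): min(20, -12) = -12
C (MAX): max(-19, -4, -11, -12) = -4
Root (MIN): min(17, -3, -4) = -4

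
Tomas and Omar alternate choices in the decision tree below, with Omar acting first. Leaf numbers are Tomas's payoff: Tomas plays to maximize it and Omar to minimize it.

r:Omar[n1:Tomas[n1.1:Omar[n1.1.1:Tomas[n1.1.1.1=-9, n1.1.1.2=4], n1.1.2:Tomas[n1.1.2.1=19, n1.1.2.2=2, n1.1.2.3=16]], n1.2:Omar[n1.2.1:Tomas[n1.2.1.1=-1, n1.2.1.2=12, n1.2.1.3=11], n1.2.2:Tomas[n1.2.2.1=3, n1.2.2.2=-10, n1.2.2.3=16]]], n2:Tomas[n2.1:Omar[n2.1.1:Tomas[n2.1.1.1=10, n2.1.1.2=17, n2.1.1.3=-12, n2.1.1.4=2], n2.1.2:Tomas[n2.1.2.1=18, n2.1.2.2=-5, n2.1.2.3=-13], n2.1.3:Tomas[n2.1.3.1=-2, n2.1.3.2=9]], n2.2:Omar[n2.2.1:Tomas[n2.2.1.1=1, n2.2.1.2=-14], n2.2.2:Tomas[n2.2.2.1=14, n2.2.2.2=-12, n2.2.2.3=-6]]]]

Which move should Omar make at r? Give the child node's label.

n1.1.1 (Tomas): max(-9, 4) = 4
n1.1.2 (Tomas): max(19, 2, 16) = 19
n1.1 (Omar): min(4, 19) = 4
n1.2.1 (Tomas): max(-1, 12, 11) = 12
n1.2.2 (Tomas): max(3, -10, 16) = 16
n1.2 (Omar): min(12, 16) = 12
n1 (Tomas): max(4, 12) = 12
n2.1.1 (Tomas): max(10, 17, -12, 2) = 17
n2.1.2 (Tomas): max(18, -5, -13) = 18
n2.1.3 (Tomas): max(-2, 9) = 9
n2.1 (Omar): min(17, 18, 9) = 9
n2.2.1 (Tomas): max(1, -14) = 1
n2.2.2 (Tomas): max(14, -12, -6) = 14
n2.2 (Omar): min(1, 14) = 1
n2 (Tomas): max(9, 1) = 9
r (Omar): min(12, 9) = 9
Omar at r wants the lowest of {n1=12, n2=9}, so chooses n2.

n2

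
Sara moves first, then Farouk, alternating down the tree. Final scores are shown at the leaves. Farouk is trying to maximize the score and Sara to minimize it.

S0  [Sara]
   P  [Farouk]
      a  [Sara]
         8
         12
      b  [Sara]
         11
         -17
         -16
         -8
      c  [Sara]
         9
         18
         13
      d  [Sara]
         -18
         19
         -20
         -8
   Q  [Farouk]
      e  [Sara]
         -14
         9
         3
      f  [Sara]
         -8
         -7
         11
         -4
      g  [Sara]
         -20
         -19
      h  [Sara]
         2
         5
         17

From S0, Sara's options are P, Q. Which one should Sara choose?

Q

a (Sara): min(8, 12) = 8
b (Sara): min(11, -17, -16, -8) = -17
c (Sara): min(9, 18, 13) = 9
d (Sara): min(-18, 19, -20, -8) = -20
P (Farouk): max(8, -17, 9, -20) = 9
e (Sara): min(-14, 9, 3) = -14
f (Sara): min(-8, -7, 11, -4) = -8
g (Sara): min(-20, -19) = -20
h (Sara): min(2, 5, 17) = 2
Q (Farouk): max(-14, -8, -20, 2) = 2
S0 (Sara): min(9, 2) = 2
Sara at S0 wants the lowest of {P=9, Q=2}, so chooses Q.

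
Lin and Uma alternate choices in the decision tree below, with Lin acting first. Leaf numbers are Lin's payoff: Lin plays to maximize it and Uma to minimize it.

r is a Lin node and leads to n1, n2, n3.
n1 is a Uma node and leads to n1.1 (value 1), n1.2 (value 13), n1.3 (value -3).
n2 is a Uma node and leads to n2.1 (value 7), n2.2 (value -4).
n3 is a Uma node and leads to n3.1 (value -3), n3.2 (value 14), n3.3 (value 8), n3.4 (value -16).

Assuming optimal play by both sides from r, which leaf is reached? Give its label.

n1 (Uma): min(1, 13, -3) = -3
n2 (Uma): min(7, -4) = -4
n3 (Uma): min(-3, 14, 8, -16) = -16
r (Lin): max(-3, -4, -16) = -3
At r, Lin picks n1 (highest: -3).
At n1, Uma picks n1.3 (lowest: -3).
Terminal value -3.

n1.3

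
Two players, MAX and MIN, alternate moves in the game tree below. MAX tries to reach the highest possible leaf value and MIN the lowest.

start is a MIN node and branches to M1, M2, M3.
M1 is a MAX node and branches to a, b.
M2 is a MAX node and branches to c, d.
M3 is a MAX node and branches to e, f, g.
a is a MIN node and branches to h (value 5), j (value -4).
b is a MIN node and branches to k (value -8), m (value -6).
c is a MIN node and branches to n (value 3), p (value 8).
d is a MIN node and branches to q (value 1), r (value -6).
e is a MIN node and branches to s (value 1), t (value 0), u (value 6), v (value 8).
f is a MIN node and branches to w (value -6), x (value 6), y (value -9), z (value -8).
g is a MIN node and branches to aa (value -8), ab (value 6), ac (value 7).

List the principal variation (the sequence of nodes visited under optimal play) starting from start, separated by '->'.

start -> M1 -> a -> j

a (MIN): min(5, -4) = -4
b (MIN): min(-8, -6) = -8
M1 (MAX): max(-4, -8) = -4
c (MIN): min(3, 8) = 3
d (MIN): min(1, -6) = -6
M2 (MAX): max(3, -6) = 3
e (MIN): min(1, 0, 6, 8) = 0
f (MIN): min(-6, 6, -9, -8) = -9
g (MIN): min(-8, 6, 7) = -8
M3 (MAX): max(0, -9, -8) = 0
start (MIN): min(-4, 3, 0) = -4
At start, MIN picks M1 (lowest: -4).
At M1, MAX picks a (highest: -4).
At a, MIN picks j (lowest: -4).
Terminal value -4.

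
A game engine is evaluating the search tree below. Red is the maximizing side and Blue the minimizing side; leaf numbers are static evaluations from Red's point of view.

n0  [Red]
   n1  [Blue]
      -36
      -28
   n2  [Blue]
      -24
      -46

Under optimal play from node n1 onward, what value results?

-36

n1 (Blue): min(-36, -28) = -36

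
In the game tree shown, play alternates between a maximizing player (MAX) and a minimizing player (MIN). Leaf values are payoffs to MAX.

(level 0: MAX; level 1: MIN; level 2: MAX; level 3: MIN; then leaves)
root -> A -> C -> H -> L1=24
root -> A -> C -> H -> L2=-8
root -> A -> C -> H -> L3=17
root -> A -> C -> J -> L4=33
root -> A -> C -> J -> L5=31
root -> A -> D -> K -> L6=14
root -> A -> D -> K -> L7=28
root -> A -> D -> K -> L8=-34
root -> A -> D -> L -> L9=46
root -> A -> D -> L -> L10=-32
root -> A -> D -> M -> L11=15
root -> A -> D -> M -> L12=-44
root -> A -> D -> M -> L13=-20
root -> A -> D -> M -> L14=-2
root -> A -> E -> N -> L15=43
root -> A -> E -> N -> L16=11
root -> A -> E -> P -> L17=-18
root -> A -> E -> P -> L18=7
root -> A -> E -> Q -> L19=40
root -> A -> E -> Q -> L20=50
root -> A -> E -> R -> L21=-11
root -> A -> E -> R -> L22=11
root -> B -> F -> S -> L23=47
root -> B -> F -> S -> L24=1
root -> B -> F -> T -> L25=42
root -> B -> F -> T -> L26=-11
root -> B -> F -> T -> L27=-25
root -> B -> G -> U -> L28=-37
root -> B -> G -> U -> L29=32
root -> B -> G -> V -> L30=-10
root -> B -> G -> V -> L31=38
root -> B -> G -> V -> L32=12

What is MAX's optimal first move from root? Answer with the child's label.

B

H (MIN): min(24, -8, 17) = -8
J (MIN): min(33, 31) = 31
C (MAX): max(-8, 31) = 31
K (MIN): min(14, 28, -34) = -34
L (MIN): min(46, -32) = -32
M (MIN): min(15, -44, -20, -2) = -44
D (MAX): max(-34, -32, -44) = -32
N (MIN): min(43, 11) = 11
P (MIN): min(-18, 7) = -18
Q (MIN): min(40, 50) = 40
R (MIN): min(-11, 11) = -11
E (MAX): max(11, -18, 40, -11) = 40
A (MIN): min(31, -32, 40) = -32
S (MIN): min(47, 1) = 1
T (MIN): min(42, -11, -25) = -25
F (MAX): max(1, -25) = 1
U (MIN): min(-37, 32) = -37
V (MIN): min(-10, 38, 12) = -10
G (MAX): max(-37, -10) = -10
B (MIN): min(1, -10) = -10
root (MAX): max(-32, -10) = -10
MAX at root wants the highest of {A=-32, B=-10}, so chooses B.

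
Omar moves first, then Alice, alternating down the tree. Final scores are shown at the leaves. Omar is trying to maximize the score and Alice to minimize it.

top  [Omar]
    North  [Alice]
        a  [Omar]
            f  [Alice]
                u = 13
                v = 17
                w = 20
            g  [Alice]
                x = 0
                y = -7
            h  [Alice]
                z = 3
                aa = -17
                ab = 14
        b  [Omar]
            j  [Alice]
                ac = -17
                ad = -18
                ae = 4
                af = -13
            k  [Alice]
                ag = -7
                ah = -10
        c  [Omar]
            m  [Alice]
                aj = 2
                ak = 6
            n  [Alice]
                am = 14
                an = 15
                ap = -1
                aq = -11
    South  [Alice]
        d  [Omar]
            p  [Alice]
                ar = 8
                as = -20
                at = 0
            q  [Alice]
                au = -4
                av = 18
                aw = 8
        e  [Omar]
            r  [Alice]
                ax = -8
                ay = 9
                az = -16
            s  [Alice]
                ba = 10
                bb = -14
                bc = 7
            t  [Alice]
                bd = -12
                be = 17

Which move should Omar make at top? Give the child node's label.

North

f (Alice): min(13, 17, 20) = 13
g (Alice): min(0, -7) = -7
h (Alice): min(3, -17, 14) = -17
a (Omar): max(13, -7, -17) = 13
j (Alice): min(-17, -18, 4, -13) = -18
k (Alice): min(-7, -10) = -10
b (Omar): max(-18, -10) = -10
m (Alice): min(2, 6) = 2
n (Alice): min(14, 15, -1, -11) = -11
c (Omar): max(2, -11) = 2
North (Alice): min(13, -10, 2) = -10
p (Alice): min(8, -20, 0) = -20
q (Alice): min(-4, 18, 8) = -4
d (Omar): max(-20, -4) = -4
r (Alice): min(-8, 9, -16) = -16
s (Alice): min(10, -14, 7) = -14
t (Alice): min(-12, 17) = -12
e (Omar): max(-16, -14, -12) = -12
South (Alice): min(-4, -12) = -12
top (Omar): max(-10, -12) = -10
Omar at top wants the highest of {North=-10, South=-12}, so chooses North.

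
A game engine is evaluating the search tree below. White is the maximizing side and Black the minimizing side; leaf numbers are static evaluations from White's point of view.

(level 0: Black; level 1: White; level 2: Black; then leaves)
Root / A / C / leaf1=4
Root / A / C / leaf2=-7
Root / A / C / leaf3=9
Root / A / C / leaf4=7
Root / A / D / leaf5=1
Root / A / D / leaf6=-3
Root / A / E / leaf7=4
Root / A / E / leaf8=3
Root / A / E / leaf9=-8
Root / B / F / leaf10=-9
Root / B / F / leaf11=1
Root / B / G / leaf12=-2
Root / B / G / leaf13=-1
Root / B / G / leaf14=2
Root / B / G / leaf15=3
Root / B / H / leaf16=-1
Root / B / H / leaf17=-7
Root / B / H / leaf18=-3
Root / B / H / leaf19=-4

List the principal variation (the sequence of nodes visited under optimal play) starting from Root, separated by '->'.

Root -> A -> D -> leaf6

C (Black): min(4, -7, 9, 7) = -7
D (Black): min(1, -3) = -3
E (Black): min(4, 3, -8) = -8
A (White): max(-7, -3, -8) = -3
F (Black): min(-9, 1) = -9
G (Black): min(-2, -1, 2, 3) = -2
H (Black): min(-1, -7, -3, -4) = -7
B (White): max(-9, -2, -7) = -2
Root (Black): min(-3, -2) = -3
At Root, Black picks A (lowest: -3).
At A, White picks D (highest: -3).
At D, Black picks leaf6 (lowest: -3).
Terminal value -3.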